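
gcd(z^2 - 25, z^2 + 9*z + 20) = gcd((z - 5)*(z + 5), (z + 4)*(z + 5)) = z + 5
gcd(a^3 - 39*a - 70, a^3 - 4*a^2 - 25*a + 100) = a + 5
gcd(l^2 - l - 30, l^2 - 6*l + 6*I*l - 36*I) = l - 6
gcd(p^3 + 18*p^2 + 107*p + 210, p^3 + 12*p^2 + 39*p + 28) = p + 7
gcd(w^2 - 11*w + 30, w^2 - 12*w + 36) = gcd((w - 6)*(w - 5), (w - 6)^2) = w - 6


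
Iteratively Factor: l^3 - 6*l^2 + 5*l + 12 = (l - 4)*(l^2 - 2*l - 3) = (l - 4)*(l - 3)*(l + 1)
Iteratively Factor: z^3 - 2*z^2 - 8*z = (z)*(z^2 - 2*z - 8) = z*(z - 4)*(z + 2)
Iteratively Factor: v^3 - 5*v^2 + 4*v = (v - 1)*(v^2 - 4*v) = v*(v - 1)*(v - 4)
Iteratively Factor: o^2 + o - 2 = (o - 1)*(o + 2)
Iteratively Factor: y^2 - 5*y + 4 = (y - 1)*(y - 4)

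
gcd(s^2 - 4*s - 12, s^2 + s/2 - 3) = s + 2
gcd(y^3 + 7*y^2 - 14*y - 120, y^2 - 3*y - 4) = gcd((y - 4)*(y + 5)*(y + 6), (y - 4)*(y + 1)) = y - 4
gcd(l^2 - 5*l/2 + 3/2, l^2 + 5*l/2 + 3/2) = 1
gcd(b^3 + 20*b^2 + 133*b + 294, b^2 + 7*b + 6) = b + 6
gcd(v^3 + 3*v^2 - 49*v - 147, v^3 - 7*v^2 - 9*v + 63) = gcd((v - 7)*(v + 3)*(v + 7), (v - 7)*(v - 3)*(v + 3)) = v^2 - 4*v - 21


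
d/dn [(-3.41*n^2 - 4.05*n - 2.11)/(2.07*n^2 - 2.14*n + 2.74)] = (15.6809*n^2 - 9.9514*n - 15.6124)/(4.2849*n^4 - 8.8596*n^3 + 15.9232*n^2 - 11.7272*n + 7.5076)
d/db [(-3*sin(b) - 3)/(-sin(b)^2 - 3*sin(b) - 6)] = 3*(-sin(b)^2 - 2*sin(b) + 3)*cos(b)/(sin(b)^2 + 3*sin(b) + 6)^2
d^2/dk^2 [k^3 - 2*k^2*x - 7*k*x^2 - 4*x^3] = 6*k - 4*x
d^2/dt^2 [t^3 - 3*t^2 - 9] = 6*t - 6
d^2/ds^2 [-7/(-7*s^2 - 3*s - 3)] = 14*(-49*s^2 - 21*s + (14*s + 3)^2 - 21)/(7*s^2 + 3*s + 3)^3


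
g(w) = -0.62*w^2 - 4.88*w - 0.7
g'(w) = -1.24*w - 4.88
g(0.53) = -3.46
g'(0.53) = -5.54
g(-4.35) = 8.80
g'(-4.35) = 0.51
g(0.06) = -1.00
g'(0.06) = -4.95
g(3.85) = -28.68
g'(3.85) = -9.65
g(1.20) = -7.45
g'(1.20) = -6.37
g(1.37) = -8.55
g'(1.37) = -6.58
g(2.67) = -18.15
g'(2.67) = -8.19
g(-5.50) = 7.38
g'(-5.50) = 1.94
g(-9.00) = -7.00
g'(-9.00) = 6.28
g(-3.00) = 8.36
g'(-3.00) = -1.16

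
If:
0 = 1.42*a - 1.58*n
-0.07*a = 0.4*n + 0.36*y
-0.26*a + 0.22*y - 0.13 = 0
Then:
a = -0.25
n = -0.22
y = 0.30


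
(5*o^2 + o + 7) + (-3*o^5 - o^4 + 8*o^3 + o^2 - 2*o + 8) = -3*o^5 - o^4 + 8*o^3 + 6*o^2 - o + 15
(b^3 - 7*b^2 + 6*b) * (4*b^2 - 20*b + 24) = 4*b^5 - 48*b^4 + 188*b^3 - 288*b^2 + 144*b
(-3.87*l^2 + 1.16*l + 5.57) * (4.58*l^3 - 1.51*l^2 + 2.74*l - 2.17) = -17.7246*l^5 + 11.1565*l^4 + 13.1552*l^3 + 3.1656*l^2 + 12.7446*l - 12.0869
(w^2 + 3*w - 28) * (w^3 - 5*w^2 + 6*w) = w^5 - 2*w^4 - 37*w^3 + 158*w^2 - 168*w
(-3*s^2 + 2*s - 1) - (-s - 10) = -3*s^2 + 3*s + 9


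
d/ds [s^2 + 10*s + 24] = 2*s + 10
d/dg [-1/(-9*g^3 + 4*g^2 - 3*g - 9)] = (-27*g^2 + 8*g - 3)/(9*g^3 - 4*g^2 + 3*g + 9)^2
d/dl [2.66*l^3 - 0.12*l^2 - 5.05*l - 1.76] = 7.98*l^2 - 0.24*l - 5.05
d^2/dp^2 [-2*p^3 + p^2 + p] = 2 - 12*p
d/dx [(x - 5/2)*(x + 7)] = 2*x + 9/2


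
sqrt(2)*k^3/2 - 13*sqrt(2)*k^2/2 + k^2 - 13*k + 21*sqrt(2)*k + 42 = (k - 7)*(k - 6)*(sqrt(2)*k/2 + 1)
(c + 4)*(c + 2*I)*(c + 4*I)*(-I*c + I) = -I*c^4 + 6*c^3 - 3*I*c^3 + 18*c^2 + 12*I*c^2 - 24*c + 24*I*c - 32*I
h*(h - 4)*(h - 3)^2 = h^4 - 10*h^3 + 33*h^2 - 36*h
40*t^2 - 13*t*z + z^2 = (-8*t + z)*(-5*t + z)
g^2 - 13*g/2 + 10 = (g - 4)*(g - 5/2)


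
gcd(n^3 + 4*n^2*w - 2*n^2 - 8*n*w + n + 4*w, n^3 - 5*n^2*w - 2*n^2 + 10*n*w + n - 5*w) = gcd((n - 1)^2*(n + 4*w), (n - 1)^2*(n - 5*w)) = n^2 - 2*n + 1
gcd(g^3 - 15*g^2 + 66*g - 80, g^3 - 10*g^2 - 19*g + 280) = g - 8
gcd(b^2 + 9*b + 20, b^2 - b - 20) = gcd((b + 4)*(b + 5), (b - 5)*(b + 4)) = b + 4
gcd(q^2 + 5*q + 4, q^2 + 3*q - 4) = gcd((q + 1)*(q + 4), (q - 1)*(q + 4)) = q + 4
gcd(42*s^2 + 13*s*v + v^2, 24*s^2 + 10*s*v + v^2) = 6*s + v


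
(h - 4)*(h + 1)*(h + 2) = h^3 - h^2 - 10*h - 8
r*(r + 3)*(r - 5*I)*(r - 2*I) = r^4 + 3*r^3 - 7*I*r^3 - 10*r^2 - 21*I*r^2 - 30*r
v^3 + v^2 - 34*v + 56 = (v - 4)*(v - 2)*(v + 7)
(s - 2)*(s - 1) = s^2 - 3*s + 2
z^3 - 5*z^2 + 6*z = z*(z - 3)*(z - 2)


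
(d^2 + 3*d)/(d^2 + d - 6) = d/(d - 2)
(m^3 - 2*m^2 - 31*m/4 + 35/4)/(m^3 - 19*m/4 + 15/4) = (2*m - 7)/(2*m - 3)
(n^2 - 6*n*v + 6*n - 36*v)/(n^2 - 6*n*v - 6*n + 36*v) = (n + 6)/(n - 6)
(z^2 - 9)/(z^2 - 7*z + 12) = (z + 3)/(z - 4)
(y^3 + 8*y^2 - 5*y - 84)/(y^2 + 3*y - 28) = (y^2 + y - 12)/(y - 4)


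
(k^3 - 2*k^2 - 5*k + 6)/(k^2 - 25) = (k^3 - 2*k^2 - 5*k + 6)/(k^2 - 25)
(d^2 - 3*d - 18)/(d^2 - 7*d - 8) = (-d^2 + 3*d + 18)/(-d^2 + 7*d + 8)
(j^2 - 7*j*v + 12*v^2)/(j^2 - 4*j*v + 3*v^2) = (-j + 4*v)/(-j + v)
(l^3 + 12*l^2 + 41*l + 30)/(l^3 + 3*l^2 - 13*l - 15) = (l + 6)/(l - 3)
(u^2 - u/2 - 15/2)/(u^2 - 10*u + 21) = (u + 5/2)/(u - 7)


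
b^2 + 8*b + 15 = (b + 3)*(b + 5)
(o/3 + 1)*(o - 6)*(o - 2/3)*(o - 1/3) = o^4/3 - 4*o^3/3 - 133*o^2/27 + 52*o/9 - 4/3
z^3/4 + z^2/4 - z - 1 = (z/4 + 1/4)*(z - 2)*(z + 2)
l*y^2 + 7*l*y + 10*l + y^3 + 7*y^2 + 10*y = (l + y)*(y + 2)*(y + 5)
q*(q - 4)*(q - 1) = q^3 - 5*q^2 + 4*q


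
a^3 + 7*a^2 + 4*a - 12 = (a - 1)*(a + 2)*(a + 6)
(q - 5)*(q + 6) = q^2 + q - 30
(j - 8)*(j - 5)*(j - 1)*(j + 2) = j^4 - 12*j^3 + 25*j^2 + 66*j - 80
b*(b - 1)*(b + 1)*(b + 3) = b^4 + 3*b^3 - b^2 - 3*b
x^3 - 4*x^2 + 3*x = x*(x - 3)*(x - 1)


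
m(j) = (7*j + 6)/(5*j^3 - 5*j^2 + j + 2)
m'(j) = (7*j + 6)*(-15*j^2 + 10*j - 1)/(5*j^3 - 5*j^2 + j + 2)^2 + 7/(5*j^3 - 5*j^2 + j + 2) = (35*j^3 - 35*j^2 + 7*j - (7*j + 6)*(15*j^2 - 10*j + 1) + 14)/(5*j^3 - 5*j^2 + j + 2)^2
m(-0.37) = 4.93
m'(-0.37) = -37.95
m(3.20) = 0.24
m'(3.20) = -0.19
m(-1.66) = 0.15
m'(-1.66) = 0.06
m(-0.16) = 2.88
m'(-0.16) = -0.95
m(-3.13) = 0.08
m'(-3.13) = 0.03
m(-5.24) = 0.04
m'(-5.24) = 0.01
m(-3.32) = 0.07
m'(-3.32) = 0.03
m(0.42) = 4.68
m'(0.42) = 5.03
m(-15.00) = 0.01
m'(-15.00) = 0.00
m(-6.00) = 0.03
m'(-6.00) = 0.01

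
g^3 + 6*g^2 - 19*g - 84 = (g - 4)*(g + 3)*(g + 7)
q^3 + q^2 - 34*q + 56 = (q - 4)*(q - 2)*(q + 7)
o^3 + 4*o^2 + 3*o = o*(o + 1)*(o + 3)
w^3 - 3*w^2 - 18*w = w*(w - 6)*(w + 3)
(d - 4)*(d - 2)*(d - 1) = d^3 - 7*d^2 + 14*d - 8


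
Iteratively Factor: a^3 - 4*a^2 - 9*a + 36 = (a + 3)*(a^2 - 7*a + 12) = (a - 4)*(a + 3)*(a - 3)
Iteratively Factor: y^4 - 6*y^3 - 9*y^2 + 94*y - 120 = (y + 4)*(y^3 - 10*y^2 + 31*y - 30) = (y - 3)*(y + 4)*(y^2 - 7*y + 10) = (y - 3)*(y - 2)*(y + 4)*(y - 5)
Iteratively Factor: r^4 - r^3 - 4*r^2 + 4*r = (r - 1)*(r^3 - 4*r) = (r - 2)*(r - 1)*(r^2 + 2*r) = r*(r - 2)*(r - 1)*(r + 2)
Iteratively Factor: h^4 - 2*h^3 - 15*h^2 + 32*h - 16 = (h - 1)*(h^3 - h^2 - 16*h + 16) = (h - 4)*(h - 1)*(h^2 + 3*h - 4) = (h - 4)*(h - 1)*(h + 4)*(h - 1)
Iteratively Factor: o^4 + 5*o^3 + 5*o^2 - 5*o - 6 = (o - 1)*(o^3 + 6*o^2 + 11*o + 6) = (o - 1)*(o + 3)*(o^2 + 3*o + 2) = (o - 1)*(o + 2)*(o + 3)*(o + 1)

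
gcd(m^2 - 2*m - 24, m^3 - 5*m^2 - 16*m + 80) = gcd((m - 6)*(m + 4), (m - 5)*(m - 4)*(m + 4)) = m + 4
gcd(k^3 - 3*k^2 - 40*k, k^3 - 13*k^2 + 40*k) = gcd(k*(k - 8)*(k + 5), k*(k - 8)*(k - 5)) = k^2 - 8*k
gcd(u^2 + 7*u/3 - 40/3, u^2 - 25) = u + 5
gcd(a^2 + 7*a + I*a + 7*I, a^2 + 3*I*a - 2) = a + I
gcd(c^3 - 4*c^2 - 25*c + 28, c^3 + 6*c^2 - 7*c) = c - 1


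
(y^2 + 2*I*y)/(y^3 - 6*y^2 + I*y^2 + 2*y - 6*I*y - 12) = y/(y^2 - y*(6 + I) + 6*I)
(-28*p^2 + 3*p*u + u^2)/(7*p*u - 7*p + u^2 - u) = (-4*p + u)/(u - 1)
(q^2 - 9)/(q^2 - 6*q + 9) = (q + 3)/(q - 3)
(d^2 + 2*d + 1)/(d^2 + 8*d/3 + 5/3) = 3*(d + 1)/(3*d + 5)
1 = 1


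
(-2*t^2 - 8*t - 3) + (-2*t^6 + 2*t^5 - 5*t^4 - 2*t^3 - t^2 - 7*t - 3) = -2*t^6 + 2*t^5 - 5*t^4 - 2*t^3 - 3*t^2 - 15*t - 6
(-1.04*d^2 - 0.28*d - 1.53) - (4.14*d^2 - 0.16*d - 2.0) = -5.18*d^2 - 0.12*d + 0.47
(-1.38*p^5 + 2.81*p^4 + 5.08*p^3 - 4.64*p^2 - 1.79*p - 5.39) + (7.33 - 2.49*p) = -1.38*p^5 + 2.81*p^4 + 5.08*p^3 - 4.64*p^2 - 4.28*p + 1.94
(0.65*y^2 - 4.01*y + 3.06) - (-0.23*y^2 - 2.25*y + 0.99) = 0.88*y^2 - 1.76*y + 2.07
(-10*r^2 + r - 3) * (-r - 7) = 10*r^3 + 69*r^2 - 4*r + 21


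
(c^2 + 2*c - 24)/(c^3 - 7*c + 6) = (c^2 + 2*c - 24)/(c^3 - 7*c + 6)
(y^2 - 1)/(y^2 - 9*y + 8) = (y + 1)/(y - 8)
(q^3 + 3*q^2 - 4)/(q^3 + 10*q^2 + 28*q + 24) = (q - 1)/(q + 6)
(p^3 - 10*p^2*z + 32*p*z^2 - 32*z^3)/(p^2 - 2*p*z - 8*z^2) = (p^2 - 6*p*z + 8*z^2)/(p + 2*z)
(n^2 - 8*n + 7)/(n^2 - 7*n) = (n - 1)/n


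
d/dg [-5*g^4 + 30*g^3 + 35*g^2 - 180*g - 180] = -20*g^3 + 90*g^2 + 70*g - 180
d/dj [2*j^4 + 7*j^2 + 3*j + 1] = 8*j^3 + 14*j + 3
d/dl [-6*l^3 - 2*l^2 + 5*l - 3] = -18*l^2 - 4*l + 5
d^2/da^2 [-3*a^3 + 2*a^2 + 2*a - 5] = 4 - 18*a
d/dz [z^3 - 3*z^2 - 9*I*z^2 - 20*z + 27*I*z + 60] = 3*z^2 - 6*z - 18*I*z - 20 + 27*I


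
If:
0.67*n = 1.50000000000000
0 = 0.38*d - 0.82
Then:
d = 2.16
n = 2.24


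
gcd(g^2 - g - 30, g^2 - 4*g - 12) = g - 6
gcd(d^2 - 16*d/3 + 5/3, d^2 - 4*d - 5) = d - 5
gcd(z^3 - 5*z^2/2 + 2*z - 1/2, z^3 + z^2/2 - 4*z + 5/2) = z^2 - 2*z + 1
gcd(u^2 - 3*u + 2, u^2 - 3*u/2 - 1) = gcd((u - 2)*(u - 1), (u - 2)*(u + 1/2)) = u - 2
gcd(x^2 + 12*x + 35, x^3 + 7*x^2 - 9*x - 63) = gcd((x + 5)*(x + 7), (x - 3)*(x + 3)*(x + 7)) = x + 7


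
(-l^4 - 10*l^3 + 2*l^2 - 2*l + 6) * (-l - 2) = l^5 + 12*l^4 + 18*l^3 - 2*l^2 - 2*l - 12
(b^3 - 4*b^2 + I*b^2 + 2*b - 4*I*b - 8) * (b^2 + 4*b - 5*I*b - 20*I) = b^5 - 4*I*b^4 - 9*b^3 + 54*I*b^2 - 112*b + 160*I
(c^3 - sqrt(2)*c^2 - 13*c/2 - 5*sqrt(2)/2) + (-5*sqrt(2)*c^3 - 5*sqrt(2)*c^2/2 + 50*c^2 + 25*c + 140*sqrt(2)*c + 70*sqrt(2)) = -5*sqrt(2)*c^3 + c^3 - 7*sqrt(2)*c^2/2 + 50*c^2 + 37*c/2 + 140*sqrt(2)*c + 135*sqrt(2)/2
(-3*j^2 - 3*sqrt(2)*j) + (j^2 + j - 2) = -2*j^2 - 3*sqrt(2)*j + j - 2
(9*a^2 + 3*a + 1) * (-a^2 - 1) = -9*a^4 - 3*a^3 - 10*a^2 - 3*a - 1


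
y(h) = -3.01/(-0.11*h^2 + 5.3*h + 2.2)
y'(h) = -3.01*(0.22*h - 5.3)/(-0.11*h^2 + 5.3*h + 2.2)^2 = (15.953 - 0.6622*h)/(-0.11*h^2 + 5.3*h + 2.2)^2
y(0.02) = -1.31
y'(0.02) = 3.00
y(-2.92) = 0.21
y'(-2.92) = 0.09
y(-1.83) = 0.38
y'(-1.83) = 0.28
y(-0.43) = 30.30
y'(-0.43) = 1645.46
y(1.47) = -0.31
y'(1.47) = 0.16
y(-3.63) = 0.16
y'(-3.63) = 0.05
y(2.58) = -0.20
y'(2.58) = 0.06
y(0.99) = -0.41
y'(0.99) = 0.28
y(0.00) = -1.37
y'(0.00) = 3.30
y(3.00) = -0.18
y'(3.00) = 0.05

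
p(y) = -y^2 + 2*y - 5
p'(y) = 2 - 2*y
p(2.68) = -6.82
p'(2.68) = -3.36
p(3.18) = -8.75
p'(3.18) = -4.36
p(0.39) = -4.37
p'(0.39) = 1.22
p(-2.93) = -19.44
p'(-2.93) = 7.86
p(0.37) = -4.40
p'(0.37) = 1.26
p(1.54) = -4.29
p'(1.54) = -1.08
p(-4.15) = -30.52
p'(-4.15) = 10.30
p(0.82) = -4.03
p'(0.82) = 0.36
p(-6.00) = -53.00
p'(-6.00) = 14.00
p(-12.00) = -173.00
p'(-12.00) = 26.00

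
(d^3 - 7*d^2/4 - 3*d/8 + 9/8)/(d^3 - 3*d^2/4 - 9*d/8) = (d - 1)/d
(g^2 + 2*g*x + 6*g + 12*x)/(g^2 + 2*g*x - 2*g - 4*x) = (g + 6)/(g - 2)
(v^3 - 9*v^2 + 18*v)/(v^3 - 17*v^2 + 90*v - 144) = v/(v - 8)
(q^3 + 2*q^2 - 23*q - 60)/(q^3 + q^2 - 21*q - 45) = (q + 4)/(q + 3)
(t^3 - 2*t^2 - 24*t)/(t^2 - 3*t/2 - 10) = 2*t*(-t^2 + 2*t + 24)/(-2*t^2 + 3*t + 20)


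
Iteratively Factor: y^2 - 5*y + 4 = (y - 1)*(y - 4)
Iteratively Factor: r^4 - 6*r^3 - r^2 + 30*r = (r - 5)*(r^3 - r^2 - 6*r) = (r - 5)*(r - 3)*(r^2 + 2*r) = r*(r - 5)*(r - 3)*(r + 2)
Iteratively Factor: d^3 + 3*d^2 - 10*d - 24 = (d - 3)*(d^2 + 6*d + 8) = (d - 3)*(d + 2)*(d + 4)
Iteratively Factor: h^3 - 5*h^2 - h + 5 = (h - 1)*(h^2 - 4*h - 5) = (h - 5)*(h - 1)*(h + 1)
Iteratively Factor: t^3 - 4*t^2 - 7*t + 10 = (t + 2)*(t^2 - 6*t + 5) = (t - 1)*(t + 2)*(t - 5)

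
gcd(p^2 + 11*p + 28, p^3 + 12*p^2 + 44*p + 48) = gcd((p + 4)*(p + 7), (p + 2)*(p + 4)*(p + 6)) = p + 4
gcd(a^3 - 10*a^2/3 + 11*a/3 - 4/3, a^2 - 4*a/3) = a - 4/3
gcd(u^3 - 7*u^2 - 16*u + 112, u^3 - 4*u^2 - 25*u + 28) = u^2 - 3*u - 28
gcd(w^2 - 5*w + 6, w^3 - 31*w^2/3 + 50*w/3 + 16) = w - 3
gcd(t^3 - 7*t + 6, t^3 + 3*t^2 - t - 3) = t^2 + 2*t - 3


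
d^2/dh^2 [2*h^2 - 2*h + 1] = 4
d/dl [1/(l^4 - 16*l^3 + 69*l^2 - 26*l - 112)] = 2*(-2*l^3 + 24*l^2 - 69*l + 13)/(-l^4 + 16*l^3 - 69*l^2 + 26*l + 112)^2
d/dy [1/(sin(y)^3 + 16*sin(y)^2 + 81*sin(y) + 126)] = (-32*sin(y) + 3*cos(y)^2 - 84)*cos(y)/(sin(y)^3 + 16*sin(y)^2 + 81*sin(y) + 126)^2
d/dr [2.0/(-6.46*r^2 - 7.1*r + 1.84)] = (25.84*r + 14.2)/(6.46*r^2 + 7.1*r - 1.84)^2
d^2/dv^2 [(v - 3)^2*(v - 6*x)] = 6*v - 12*x - 12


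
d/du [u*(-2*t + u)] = -2*t + 2*u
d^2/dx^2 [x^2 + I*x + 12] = 2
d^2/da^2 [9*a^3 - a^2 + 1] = 54*a - 2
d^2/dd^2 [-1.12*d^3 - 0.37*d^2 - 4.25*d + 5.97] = -6.72*d - 0.74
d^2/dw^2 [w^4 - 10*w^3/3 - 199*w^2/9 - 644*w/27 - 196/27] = 12*w^2 - 20*w - 398/9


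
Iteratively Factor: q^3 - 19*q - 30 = (q + 3)*(q^2 - 3*q - 10) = (q - 5)*(q + 3)*(q + 2)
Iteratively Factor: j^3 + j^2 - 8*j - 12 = (j - 3)*(j^2 + 4*j + 4) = (j - 3)*(j + 2)*(j + 2)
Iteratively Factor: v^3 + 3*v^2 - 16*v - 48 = (v + 4)*(v^2 - v - 12) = (v - 4)*(v + 4)*(v + 3)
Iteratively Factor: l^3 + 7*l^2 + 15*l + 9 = (l + 3)*(l^2 + 4*l + 3) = (l + 3)^2*(l + 1)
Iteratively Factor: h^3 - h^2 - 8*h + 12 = (h - 2)*(h^2 + h - 6) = (h - 2)*(h + 3)*(h - 2)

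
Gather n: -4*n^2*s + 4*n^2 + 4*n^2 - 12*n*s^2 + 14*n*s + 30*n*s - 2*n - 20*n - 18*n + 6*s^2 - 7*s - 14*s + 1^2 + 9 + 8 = n^2*(8 - 4*s) + n*(-12*s^2 + 44*s - 40) + 6*s^2 - 21*s + 18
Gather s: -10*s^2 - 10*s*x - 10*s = -10*s^2 + s*(-10*x - 10)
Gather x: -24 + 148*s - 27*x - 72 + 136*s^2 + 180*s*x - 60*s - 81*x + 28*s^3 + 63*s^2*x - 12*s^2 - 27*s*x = 28*s^3 + 124*s^2 + 88*s + x*(63*s^2 + 153*s - 108) - 96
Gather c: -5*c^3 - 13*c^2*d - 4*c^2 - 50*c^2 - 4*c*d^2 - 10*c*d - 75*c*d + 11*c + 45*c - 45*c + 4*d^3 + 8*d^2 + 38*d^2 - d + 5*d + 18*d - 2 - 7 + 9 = -5*c^3 + c^2*(-13*d - 54) + c*(-4*d^2 - 85*d + 11) + 4*d^3 + 46*d^2 + 22*d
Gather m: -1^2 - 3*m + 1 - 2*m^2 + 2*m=-2*m^2 - m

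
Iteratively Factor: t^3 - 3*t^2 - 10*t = (t)*(t^2 - 3*t - 10) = t*(t + 2)*(t - 5)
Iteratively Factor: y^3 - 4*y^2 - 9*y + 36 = (y - 3)*(y^2 - y - 12) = (y - 4)*(y - 3)*(y + 3)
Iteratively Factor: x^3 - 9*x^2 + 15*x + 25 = (x - 5)*(x^2 - 4*x - 5) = (x - 5)*(x + 1)*(x - 5)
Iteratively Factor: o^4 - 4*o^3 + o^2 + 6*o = (o)*(o^3 - 4*o^2 + o + 6) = o*(o + 1)*(o^2 - 5*o + 6) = o*(o - 2)*(o + 1)*(o - 3)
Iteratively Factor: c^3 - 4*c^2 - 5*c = (c)*(c^2 - 4*c - 5) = c*(c + 1)*(c - 5)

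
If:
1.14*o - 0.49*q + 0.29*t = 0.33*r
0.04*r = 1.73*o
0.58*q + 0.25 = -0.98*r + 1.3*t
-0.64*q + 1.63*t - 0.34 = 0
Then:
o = 0.00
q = 0.15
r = 0.01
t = 0.27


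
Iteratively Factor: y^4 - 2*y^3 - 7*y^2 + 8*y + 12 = (y + 1)*(y^3 - 3*y^2 - 4*y + 12) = (y - 2)*(y + 1)*(y^2 - y - 6) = (y - 2)*(y + 1)*(y + 2)*(y - 3)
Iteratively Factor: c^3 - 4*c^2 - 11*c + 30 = (c + 3)*(c^2 - 7*c + 10) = (c - 2)*(c + 3)*(c - 5)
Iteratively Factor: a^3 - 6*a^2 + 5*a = (a)*(a^2 - 6*a + 5) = a*(a - 5)*(a - 1)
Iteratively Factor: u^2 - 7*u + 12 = (u - 4)*(u - 3)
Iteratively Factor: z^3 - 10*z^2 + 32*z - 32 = (z - 4)*(z^2 - 6*z + 8) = (z - 4)*(z - 2)*(z - 4)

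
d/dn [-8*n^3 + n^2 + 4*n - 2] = -24*n^2 + 2*n + 4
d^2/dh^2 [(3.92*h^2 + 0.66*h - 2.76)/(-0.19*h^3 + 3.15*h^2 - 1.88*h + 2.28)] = (-0.283024000000001*h^6 - 0.142956000000012*h^5 + 11.9670360000001*h^4 - 109.258452*h^3 + 335.721528*h^2 - 62.453808*h - 66.548256)/(0.006859*h^9 - 0.341145*h^8 + 5.859429*h^7 - 38.253879*h^6 + 66.164988*h^5 - 106.156476*h^4 + 90.62072*h^3 - 73.300176*h^2 + 29.318976*h - 11.852352)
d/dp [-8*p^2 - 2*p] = -16*p - 2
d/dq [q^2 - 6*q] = 2*q - 6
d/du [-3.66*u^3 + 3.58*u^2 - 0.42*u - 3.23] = -10.98*u^2 + 7.16*u - 0.42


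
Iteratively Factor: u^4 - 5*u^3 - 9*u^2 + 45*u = (u - 5)*(u^3 - 9*u) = (u - 5)*(u + 3)*(u^2 - 3*u) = (u - 5)*(u - 3)*(u + 3)*(u)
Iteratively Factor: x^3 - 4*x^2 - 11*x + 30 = (x - 2)*(x^2 - 2*x - 15) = (x - 5)*(x - 2)*(x + 3)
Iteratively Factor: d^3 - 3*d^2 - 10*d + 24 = (d - 2)*(d^2 - d - 12) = (d - 2)*(d + 3)*(d - 4)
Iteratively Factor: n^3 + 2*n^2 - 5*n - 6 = (n - 2)*(n^2 + 4*n + 3) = (n - 2)*(n + 1)*(n + 3)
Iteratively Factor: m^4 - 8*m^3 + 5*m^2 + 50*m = (m + 2)*(m^3 - 10*m^2 + 25*m) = (m - 5)*(m + 2)*(m^2 - 5*m) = (m - 5)^2*(m + 2)*(m)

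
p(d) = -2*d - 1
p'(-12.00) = -2.00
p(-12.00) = 23.00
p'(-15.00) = -2.00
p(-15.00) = 29.00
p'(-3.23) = -2.00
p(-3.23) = 5.46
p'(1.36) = -2.00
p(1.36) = -3.72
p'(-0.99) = -2.00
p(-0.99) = 0.98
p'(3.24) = -2.00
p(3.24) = -7.48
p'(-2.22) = -2.00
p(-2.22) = 3.44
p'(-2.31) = -2.00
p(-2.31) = 3.62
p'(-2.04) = -2.00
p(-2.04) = 3.08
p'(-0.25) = -2.00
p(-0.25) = -0.50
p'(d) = -2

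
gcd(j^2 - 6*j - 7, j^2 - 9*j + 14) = j - 7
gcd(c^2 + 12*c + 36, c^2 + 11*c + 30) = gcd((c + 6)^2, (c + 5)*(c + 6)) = c + 6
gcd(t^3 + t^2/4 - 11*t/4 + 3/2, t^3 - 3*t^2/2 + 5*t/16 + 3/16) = t^2 - 7*t/4 + 3/4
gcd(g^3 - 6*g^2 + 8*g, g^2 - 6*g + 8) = g^2 - 6*g + 8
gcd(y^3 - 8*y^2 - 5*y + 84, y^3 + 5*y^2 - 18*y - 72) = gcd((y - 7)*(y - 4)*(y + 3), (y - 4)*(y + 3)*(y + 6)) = y^2 - y - 12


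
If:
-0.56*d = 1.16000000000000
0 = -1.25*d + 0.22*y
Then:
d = -2.07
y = -11.77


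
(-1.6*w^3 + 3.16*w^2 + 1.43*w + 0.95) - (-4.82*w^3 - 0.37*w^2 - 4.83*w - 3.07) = 3.22*w^3 + 3.53*w^2 + 6.26*w + 4.02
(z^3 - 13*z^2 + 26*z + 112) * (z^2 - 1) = z^5 - 13*z^4 + 25*z^3 + 125*z^2 - 26*z - 112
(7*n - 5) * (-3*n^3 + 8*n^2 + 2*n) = -21*n^4 + 71*n^3 - 26*n^2 - 10*n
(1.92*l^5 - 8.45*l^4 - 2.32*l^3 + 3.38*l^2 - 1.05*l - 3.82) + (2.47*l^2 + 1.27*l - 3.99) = 1.92*l^5 - 8.45*l^4 - 2.32*l^3 + 5.85*l^2 + 0.22*l - 7.81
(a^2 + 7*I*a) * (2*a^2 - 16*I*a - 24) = 2*a^4 - 2*I*a^3 + 88*a^2 - 168*I*a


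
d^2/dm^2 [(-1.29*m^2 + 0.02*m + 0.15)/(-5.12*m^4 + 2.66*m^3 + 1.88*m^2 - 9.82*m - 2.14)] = (202.899456*m^8 - 111.704064*m^7 - 31.1959600000001*m^6 - 716.717232*m^5 - 118.358088*m^4 + 111.463208*m^3 + 69.823752*m^2 + 11.009496*m - 17.48072)/(134.217728*m^12 - 209.190912*m^11 - 39.168*m^10 + 907.079704*m^9 - 619.764816*m^8 - 561.768216*m^7 + 1691.036776*m^6 + 44.3778000000001*m^5 - 786.24144*m^4 + 673.374016*m^3 + 593.267064*m^2 + 134.915016*m + 9.800344)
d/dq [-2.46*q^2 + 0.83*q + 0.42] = 0.83 - 4.92*q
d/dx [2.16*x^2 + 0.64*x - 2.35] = 4.32*x + 0.64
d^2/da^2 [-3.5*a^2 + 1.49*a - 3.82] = -7.00000000000000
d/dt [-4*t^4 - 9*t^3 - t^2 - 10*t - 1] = -16*t^3 - 27*t^2 - 2*t - 10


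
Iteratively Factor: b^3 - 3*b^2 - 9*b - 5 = (b + 1)*(b^2 - 4*b - 5) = (b + 1)^2*(b - 5)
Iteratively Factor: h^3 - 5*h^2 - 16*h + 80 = (h - 5)*(h^2 - 16) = (h - 5)*(h + 4)*(h - 4)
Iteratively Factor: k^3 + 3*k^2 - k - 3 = (k + 1)*(k^2 + 2*k - 3) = (k - 1)*(k + 1)*(k + 3)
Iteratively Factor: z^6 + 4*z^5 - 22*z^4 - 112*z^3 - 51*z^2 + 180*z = (z + 4)*(z^5 - 22*z^3 - 24*z^2 + 45*z) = (z - 1)*(z + 4)*(z^4 + z^3 - 21*z^2 - 45*z) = z*(z - 1)*(z + 4)*(z^3 + z^2 - 21*z - 45) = z*(z - 5)*(z - 1)*(z + 4)*(z^2 + 6*z + 9) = z*(z - 5)*(z - 1)*(z + 3)*(z + 4)*(z + 3)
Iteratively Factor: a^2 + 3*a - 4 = (a - 1)*(a + 4)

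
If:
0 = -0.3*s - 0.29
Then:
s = -0.97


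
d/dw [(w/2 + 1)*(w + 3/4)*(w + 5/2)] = 3*w^2/2 + 21*w/4 + 67/16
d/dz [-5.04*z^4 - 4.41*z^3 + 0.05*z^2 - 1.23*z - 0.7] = -20.16*z^3 - 13.23*z^2 + 0.1*z - 1.23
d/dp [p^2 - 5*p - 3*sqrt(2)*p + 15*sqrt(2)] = 2*p - 5 - 3*sqrt(2)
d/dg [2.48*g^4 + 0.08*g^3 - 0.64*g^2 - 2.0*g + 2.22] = 9.92*g^3 + 0.24*g^2 - 1.28*g - 2.0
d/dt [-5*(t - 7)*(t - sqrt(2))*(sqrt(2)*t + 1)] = -15*sqrt(2)*t^2 + 10*t + 70*sqrt(2)*t - 35 + 5*sqrt(2)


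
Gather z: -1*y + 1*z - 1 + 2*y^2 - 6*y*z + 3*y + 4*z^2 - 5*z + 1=2*y^2 + 2*y + 4*z^2 + z*(-6*y - 4)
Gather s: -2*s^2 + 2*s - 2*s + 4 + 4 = 8 - 2*s^2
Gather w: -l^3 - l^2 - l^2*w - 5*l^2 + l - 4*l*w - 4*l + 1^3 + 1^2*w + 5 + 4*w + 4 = -l^3 - 6*l^2 - 3*l + w*(-l^2 - 4*l + 5) + 10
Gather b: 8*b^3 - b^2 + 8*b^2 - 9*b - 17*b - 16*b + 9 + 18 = 8*b^3 + 7*b^2 - 42*b + 27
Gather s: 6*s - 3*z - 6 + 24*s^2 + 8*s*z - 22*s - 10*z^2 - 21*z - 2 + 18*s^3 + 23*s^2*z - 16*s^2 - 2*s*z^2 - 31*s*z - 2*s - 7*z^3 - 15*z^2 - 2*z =18*s^3 + s^2*(23*z + 8) + s*(-2*z^2 - 23*z - 18) - 7*z^3 - 25*z^2 - 26*z - 8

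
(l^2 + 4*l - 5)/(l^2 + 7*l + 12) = (l^2 + 4*l - 5)/(l^2 + 7*l + 12)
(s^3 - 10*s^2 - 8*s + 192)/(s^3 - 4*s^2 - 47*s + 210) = (s^2 - 4*s - 32)/(s^2 + 2*s - 35)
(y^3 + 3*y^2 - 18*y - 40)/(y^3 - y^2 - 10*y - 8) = (y + 5)/(y + 1)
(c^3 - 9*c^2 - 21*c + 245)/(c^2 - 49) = (c^2 - 2*c - 35)/(c + 7)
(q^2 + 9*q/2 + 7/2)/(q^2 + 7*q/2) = (q + 1)/q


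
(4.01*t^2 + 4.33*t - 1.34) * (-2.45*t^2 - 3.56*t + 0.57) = -9.8245*t^4 - 24.8841*t^3 - 9.8461*t^2 + 7.2385*t - 0.7638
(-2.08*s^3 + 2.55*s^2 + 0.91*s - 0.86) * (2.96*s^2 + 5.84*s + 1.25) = -6.1568*s^5 - 4.5992*s^4 + 14.9856*s^3 + 5.9563*s^2 - 3.8849*s - 1.075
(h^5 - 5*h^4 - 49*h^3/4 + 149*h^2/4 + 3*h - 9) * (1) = h^5 - 5*h^4 - 49*h^3/4 + 149*h^2/4 + 3*h - 9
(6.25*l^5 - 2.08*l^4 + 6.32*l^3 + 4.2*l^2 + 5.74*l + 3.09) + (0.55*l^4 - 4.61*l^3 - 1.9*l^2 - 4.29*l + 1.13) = 6.25*l^5 - 1.53*l^4 + 1.71*l^3 + 2.3*l^2 + 1.45*l + 4.22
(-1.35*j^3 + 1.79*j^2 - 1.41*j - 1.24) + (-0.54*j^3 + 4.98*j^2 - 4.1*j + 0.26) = -1.89*j^3 + 6.77*j^2 - 5.51*j - 0.98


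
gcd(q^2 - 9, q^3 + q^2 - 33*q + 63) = q - 3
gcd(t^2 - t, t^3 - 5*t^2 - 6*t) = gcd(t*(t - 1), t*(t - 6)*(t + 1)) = t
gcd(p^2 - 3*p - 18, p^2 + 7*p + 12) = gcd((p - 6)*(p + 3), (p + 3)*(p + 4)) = p + 3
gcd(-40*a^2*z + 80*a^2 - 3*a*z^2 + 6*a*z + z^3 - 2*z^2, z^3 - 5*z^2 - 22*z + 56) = z - 2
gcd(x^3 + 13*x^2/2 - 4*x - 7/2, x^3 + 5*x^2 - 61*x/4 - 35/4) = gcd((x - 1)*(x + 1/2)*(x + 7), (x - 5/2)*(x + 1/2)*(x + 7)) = x^2 + 15*x/2 + 7/2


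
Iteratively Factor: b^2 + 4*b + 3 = (b + 3)*(b + 1)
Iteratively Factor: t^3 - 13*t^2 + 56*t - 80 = (t - 4)*(t^2 - 9*t + 20) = (t - 5)*(t - 4)*(t - 4)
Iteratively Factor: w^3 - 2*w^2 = (w)*(w^2 - 2*w) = w^2*(w - 2)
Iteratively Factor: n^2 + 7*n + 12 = (n + 4)*(n + 3)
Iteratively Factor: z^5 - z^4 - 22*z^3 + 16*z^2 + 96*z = (z + 2)*(z^4 - 3*z^3 - 16*z^2 + 48*z) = (z - 3)*(z + 2)*(z^3 - 16*z) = z*(z - 3)*(z + 2)*(z^2 - 16) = z*(z - 4)*(z - 3)*(z + 2)*(z + 4)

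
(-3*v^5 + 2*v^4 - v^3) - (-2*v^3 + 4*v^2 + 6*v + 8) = -3*v^5 + 2*v^4 + v^3 - 4*v^2 - 6*v - 8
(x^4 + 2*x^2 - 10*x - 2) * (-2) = -2*x^4 - 4*x^2 + 20*x + 4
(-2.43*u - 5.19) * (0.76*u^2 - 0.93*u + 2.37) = -1.8468*u^3 - 1.6845*u^2 - 0.9324*u - 12.3003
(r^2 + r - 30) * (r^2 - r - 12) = r^4 - 43*r^2 + 18*r + 360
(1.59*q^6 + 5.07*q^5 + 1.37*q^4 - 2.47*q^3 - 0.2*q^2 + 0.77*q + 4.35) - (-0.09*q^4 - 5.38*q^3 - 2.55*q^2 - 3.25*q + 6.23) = 1.59*q^6 + 5.07*q^5 + 1.46*q^4 + 2.91*q^3 + 2.35*q^2 + 4.02*q - 1.88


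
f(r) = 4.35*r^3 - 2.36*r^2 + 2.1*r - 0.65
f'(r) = 13.05*r^2 - 4.72*r + 2.1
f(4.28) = 306.16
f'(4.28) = 220.95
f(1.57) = 13.66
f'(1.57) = 26.86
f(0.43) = 0.16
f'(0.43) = 2.48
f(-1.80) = -37.45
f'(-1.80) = 52.88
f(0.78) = 1.62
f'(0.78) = 6.36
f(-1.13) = -12.31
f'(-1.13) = 24.10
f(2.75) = 77.74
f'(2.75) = 87.81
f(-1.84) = -39.60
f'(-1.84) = 54.97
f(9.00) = 2998.24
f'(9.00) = 1016.67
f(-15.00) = -15244.40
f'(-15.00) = 3009.15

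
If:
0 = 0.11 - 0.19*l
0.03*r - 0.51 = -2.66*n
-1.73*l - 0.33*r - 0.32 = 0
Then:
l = 0.58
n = 0.24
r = -4.00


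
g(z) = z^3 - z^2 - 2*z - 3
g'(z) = 3*z^2 - 2*z - 2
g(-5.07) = -148.89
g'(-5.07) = 85.25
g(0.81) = -4.74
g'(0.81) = -1.65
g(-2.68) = -24.07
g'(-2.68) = 24.91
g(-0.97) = -2.91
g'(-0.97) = 2.76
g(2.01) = -2.94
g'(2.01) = 6.10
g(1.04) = -5.04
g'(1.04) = -0.84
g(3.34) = 16.42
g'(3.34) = 24.79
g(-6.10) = -254.99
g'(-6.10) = 121.83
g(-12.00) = -1851.00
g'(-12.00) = 454.00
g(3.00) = 9.00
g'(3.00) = 19.00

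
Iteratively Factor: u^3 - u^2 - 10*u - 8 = (u - 4)*(u^2 + 3*u + 2) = (u - 4)*(u + 1)*(u + 2)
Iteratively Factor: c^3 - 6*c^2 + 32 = (c + 2)*(c^2 - 8*c + 16) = (c - 4)*(c + 2)*(c - 4)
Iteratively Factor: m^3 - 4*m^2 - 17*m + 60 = (m - 5)*(m^2 + m - 12) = (m - 5)*(m - 3)*(m + 4)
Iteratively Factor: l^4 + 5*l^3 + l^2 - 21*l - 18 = (l + 3)*(l^3 + 2*l^2 - 5*l - 6) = (l + 1)*(l + 3)*(l^2 + l - 6) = (l - 2)*(l + 1)*(l + 3)*(l + 3)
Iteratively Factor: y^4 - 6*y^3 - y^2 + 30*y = (y - 5)*(y^3 - y^2 - 6*y) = (y - 5)*(y - 3)*(y^2 + 2*y) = y*(y - 5)*(y - 3)*(y + 2)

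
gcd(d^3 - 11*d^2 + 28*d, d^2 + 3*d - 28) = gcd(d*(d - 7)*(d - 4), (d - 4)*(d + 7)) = d - 4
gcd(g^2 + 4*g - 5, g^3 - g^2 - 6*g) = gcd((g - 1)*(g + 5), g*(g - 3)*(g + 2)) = 1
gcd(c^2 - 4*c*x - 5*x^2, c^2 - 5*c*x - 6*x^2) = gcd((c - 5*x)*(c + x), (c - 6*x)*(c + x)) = c + x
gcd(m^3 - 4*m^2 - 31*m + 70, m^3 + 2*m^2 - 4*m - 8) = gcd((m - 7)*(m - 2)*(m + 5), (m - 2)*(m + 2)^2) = m - 2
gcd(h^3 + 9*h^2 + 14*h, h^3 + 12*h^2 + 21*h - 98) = h + 7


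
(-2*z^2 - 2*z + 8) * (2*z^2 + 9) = -4*z^4 - 4*z^3 - 2*z^2 - 18*z + 72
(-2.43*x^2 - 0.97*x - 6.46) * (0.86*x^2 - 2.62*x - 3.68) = -2.0898*x^4 + 5.5324*x^3 + 5.9282*x^2 + 20.4948*x + 23.7728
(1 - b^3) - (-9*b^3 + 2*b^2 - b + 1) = 8*b^3 - 2*b^2 + b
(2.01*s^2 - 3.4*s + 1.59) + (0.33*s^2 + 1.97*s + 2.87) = 2.34*s^2 - 1.43*s + 4.46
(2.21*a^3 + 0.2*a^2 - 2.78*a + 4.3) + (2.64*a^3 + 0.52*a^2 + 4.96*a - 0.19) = 4.85*a^3 + 0.72*a^2 + 2.18*a + 4.11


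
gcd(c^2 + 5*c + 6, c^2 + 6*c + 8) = c + 2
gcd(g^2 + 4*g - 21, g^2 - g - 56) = g + 7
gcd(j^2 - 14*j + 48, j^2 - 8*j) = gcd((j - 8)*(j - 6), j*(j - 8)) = j - 8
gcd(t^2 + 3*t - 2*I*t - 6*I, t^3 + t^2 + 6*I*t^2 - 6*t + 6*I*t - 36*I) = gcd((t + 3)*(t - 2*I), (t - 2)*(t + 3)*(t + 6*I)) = t + 3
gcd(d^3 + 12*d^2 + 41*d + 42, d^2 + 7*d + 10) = d + 2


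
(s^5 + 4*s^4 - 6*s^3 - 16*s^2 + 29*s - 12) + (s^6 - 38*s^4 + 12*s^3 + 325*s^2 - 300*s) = s^6 + s^5 - 34*s^4 + 6*s^3 + 309*s^2 - 271*s - 12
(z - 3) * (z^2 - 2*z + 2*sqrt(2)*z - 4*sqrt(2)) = z^3 - 5*z^2 + 2*sqrt(2)*z^2 - 10*sqrt(2)*z + 6*z + 12*sqrt(2)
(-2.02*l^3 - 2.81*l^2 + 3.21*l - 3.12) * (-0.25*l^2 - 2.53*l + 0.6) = 0.505*l^5 + 5.8131*l^4 + 5.0948*l^3 - 9.0273*l^2 + 9.8196*l - 1.872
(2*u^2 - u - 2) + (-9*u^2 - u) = -7*u^2 - 2*u - 2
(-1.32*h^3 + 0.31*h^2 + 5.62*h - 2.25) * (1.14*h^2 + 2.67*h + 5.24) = -1.5048*h^5 - 3.171*h^4 + 0.317699999999999*h^3 + 14.0648*h^2 + 23.4413*h - 11.79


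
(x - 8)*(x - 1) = x^2 - 9*x + 8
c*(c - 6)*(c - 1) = c^3 - 7*c^2 + 6*c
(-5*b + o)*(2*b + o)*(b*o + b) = -10*b^3*o - 10*b^3 - 3*b^2*o^2 - 3*b^2*o + b*o^3 + b*o^2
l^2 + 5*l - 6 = (l - 1)*(l + 6)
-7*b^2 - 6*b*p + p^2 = (-7*b + p)*(b + p)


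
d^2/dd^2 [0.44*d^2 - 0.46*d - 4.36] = 0.880000000000000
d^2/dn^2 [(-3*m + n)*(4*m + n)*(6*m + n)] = 14*m + 6*n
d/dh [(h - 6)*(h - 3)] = 2*h - 9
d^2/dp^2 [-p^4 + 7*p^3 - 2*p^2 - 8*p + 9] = -12*p^2 + 42*p - 4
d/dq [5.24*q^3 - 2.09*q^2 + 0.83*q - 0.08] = 15.72*q^2 - 4.18*q + 0.83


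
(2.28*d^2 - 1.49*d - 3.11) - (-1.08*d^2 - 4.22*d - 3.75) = 3.36*d^2 + 2.73*d + 0.64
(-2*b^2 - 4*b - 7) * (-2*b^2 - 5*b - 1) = 4*b^4 + 18*b^3 + 36*b^2 + 39*b + 7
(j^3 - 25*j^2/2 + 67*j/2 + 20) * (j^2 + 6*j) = j^5 - 13*j^4/2 - 83*j^3/2 + 221*j^2 + 120*j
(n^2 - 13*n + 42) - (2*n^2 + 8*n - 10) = -n^2 - 21*n + 52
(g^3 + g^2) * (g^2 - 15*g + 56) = g^5 - 14*g^4 + 41*g^3 + 56*g^2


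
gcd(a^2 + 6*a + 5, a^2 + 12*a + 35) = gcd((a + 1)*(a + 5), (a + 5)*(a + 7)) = a + 5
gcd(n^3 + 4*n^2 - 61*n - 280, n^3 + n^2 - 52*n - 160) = n^2 - 3*n - 40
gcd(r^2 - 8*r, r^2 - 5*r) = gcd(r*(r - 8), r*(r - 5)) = r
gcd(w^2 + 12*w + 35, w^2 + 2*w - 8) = 1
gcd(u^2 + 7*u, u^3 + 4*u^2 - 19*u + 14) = u + 7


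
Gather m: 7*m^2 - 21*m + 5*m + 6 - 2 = 7*m^2 - 16*m + 4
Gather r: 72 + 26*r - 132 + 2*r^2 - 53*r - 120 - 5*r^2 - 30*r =-3*r^2 - 57*r - 180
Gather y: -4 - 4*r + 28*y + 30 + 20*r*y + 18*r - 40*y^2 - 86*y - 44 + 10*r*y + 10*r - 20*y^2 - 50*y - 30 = 24*r - 60*y^2 + y*(30*r - 108) - 48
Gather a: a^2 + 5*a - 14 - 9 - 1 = a^2 + 5*a - 24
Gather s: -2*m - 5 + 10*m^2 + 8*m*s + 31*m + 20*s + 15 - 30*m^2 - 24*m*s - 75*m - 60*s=-20*m^2 - 46*m + s*(-16*m - 40) + 10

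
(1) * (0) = 0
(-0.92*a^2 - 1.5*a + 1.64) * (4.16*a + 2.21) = -3.8272*a^3 - 8.2732*a^2 + 3.5074*a + 3.6244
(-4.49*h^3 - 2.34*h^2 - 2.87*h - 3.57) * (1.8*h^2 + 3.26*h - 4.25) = -8.082*h^5 - 18.8494*h^4 + 6.2881*h^3 - 5.8372*h^2 + 0.5593*h + 15.1725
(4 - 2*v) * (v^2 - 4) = -2*v^3 + 4*v^2 + 8*v - 16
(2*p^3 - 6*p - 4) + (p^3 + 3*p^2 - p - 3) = 3*p^3 + 3*p^2 - 7*p - 7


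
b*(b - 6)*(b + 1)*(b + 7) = b^4 + 2*b^3 - 41*b^2 - 42*b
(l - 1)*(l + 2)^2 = l^3 + 3*l^2 - 4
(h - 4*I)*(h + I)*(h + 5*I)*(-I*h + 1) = -I*h^4 + 3*h^3 - 17*I*h^2 + 39*h + 20*I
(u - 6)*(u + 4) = u^2 - 2*u - 24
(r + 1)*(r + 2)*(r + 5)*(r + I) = r^4 + 8*r^3 + I*r^3 + 17*r^2 + 8*I*r^2 + 10*r + 17*I*r + 10*I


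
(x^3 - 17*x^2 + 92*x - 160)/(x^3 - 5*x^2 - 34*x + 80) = (x^2 - 9*x + 20)/(x^2 + 3*x - 10)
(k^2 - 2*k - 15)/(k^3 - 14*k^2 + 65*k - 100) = (k + 3)/(k^2 - 9*k + 20)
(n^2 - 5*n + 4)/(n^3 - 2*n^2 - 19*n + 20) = (n - 4)/(n^2 - n - 20)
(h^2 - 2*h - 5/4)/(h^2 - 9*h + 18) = (h^2 - 2*h - 5/4)/(h^2 - 9*h + 18)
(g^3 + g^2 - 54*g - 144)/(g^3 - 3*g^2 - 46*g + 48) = (g + 3)/(g - 1)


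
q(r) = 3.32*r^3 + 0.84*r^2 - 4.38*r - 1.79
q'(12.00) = 1450.02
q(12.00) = 5803.57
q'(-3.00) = 80.22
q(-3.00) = -70.73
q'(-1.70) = 21.55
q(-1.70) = -8.23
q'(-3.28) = 97.26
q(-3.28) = -95.54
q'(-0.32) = -3.90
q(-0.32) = -0.41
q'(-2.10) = 36.02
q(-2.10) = -19.63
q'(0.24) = -3.40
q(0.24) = -2.75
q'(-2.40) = 48.96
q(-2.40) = -32.34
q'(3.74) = 141.22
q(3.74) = 167.26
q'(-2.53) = 55.12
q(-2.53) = -39.10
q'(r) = 9.96*r^2 + 1.68*r - 4.38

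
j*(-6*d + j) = -6*d*j + j^2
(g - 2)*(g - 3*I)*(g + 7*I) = g^3 - 2*g^2 + 4*I*g^2 + 21*g - 8*I*g - 42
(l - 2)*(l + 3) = l^2 + l - 6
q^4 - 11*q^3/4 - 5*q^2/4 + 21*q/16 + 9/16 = (q - 3)*(q - 3/4)*(q + 1/2)^2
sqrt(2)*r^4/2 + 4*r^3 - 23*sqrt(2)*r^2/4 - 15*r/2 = r*(r - 3*sqrt(2)/2)*(r + 5*sqrt(2))*(sqrt(2)*r/2 + 1/2)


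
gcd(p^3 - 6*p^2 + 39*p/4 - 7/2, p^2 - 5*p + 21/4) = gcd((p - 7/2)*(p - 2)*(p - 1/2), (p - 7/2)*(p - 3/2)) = p - 7/2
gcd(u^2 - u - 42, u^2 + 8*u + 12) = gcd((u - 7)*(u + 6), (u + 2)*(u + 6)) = u + 6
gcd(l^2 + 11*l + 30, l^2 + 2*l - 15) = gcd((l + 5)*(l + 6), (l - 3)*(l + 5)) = l + 5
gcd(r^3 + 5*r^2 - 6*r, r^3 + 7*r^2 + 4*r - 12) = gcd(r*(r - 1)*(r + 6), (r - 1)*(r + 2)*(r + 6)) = r^2 + 5*r - 6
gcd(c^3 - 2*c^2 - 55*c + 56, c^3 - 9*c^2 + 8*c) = c^2 - 9*c + 8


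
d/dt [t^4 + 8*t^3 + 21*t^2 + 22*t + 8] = 4*t^3 + 24*t^2 + 42*t + 22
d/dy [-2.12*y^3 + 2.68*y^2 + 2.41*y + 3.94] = -6.36*y^2 + 5.36*y + 2.41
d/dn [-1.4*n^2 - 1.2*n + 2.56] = -2.8*n - 1.2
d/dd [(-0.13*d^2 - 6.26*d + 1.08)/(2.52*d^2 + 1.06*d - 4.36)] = (15.6374*d^2 - 4.3096*d + 26.1488)/(6.3504*d^4 + 5.3424*d^3 - 20.8508*d^2 - 9.2432*d + 19.0096)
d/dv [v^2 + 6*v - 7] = 2*v + 6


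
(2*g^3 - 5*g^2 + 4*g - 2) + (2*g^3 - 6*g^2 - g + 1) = 4*g^3 - 11*g^2 + 3*g - 1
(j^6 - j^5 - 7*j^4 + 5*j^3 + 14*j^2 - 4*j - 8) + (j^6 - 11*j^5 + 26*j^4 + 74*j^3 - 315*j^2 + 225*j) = 2*j^6 - 12*j^5 + 19*j^4 + 79*j^3 - 301*j^2 + 221*j - 8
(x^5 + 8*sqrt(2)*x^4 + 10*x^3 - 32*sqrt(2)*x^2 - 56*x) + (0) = x^5 + 8*sqrt(2)*x^4 + 10*x^3 - 32*sqrt(2)*x^2 - 56*x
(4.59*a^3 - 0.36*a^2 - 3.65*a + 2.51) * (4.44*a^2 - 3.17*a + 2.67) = 20.3796*a^5 - 16.1487*a^4 - 2.8095*a^3 + 21.7537*a^2 - 17.7022*a + 6.7017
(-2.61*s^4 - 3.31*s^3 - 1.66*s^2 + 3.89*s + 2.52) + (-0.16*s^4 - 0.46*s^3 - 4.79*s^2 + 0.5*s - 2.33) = -2.77*s^4 - 3.77*s^3 - 6.45*s^2 + 4.39*s + 0.19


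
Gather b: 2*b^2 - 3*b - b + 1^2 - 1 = 2*b^2 - 4*b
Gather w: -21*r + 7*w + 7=-21*r + 7*w + 7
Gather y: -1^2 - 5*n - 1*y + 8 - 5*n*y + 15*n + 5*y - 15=10*n + y*(4 - 5*n) - 8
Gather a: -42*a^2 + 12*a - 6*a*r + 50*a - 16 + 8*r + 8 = -42*a^2 + a*(62 - 6*r) + 8*r - 8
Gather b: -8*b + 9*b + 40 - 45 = b - 5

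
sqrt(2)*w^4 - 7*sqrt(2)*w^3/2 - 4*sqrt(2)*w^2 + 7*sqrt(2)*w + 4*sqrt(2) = (w - 4)*(w - sqrt(2))*(w + sqrt(2))*(sqrt(2)*w + sqrt(2)/2)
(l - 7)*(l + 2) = l^2 - 5*l - 14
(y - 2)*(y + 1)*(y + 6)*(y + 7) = y^4 + 12*y^3 + 27*y^2 - 68*y - 84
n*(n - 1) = n^2 - n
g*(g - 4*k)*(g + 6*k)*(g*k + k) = g^4*k + 2*g^3*k^2 + g^3*k - 24*g^2*k^3 + 2*g^2*k^2 - 24*g*k^3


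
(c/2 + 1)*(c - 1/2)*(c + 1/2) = c^3/2 + c^2 - c/8 - 1/4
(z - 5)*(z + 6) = z^2 + z - 30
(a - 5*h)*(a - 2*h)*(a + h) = a^3 - 6*a^2*h + 3*a*h^2 + 10*h^3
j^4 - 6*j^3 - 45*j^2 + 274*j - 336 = (j - 8)*(j - 3)*(j - 2)*(j + 7)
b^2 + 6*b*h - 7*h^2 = (b - h)*(b + 7*h)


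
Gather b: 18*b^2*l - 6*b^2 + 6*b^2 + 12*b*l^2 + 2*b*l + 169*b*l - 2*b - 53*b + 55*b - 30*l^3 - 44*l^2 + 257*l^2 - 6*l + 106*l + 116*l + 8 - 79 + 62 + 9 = 18*b^2*l + b*(12*l^2 + 171*l) - 30*l^3 + 213*l^2 + 216*l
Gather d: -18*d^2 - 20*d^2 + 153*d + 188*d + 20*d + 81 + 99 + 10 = -38*d^2 + 361*d + 190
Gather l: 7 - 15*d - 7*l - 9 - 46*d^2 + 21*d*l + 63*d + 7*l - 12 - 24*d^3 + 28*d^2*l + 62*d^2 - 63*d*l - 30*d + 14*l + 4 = -24*d^3 + 16*d^2 + 18*d + l*(28*d^2 - 42*d + 14) - 10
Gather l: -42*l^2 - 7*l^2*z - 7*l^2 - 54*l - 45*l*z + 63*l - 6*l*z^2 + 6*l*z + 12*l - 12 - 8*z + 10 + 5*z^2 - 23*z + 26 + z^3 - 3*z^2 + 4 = l^2*(-7*z - 49) + l*(-6*z^2 - 39*z + 21) + z^3 + 2*z^2 - 31*z + 28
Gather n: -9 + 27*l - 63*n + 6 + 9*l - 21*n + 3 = 36*l - 84*n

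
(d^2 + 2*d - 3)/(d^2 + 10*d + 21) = (d - 1)/(d + 7)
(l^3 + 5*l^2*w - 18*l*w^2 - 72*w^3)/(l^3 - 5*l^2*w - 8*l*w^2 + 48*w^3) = (-l - 6*w)/(-l + 4*w)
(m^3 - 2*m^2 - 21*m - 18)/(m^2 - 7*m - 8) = (m^2 - 3*m - 18)/(m - 8)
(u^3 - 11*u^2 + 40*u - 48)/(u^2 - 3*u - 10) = (-u^3 + 11*u^2 - 40*u + 48)/(-u^2 + 3*u + 10)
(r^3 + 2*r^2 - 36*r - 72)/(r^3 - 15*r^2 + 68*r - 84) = (r^2 + 8*r + 12)/(r^2 - 9*r + 14)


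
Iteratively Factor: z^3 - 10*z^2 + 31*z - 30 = (z - 5)*(z^2 - 5*z + 6) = (z - 5)*(z - 3)*(z - 2)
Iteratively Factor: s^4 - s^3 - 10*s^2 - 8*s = (s + 1)*(s^3 - 2*s^2 - 8*s) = (s + 1)*(s + 2)*(s^2 - 4*s) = s*(s + 1)*(s + 2)*(s - 4)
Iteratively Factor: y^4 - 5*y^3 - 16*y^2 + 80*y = (y + 4)*(y^3 - 9*y^2 + 20*y) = (y - 5)*(y + 4)*(y^2 - 4*y) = (y - 5)*(y - 4)*(y + 4)*(y)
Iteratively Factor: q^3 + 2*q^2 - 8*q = (q - 2)*(q^2 + 4*q) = (q - 2)*(q + 4)*(q)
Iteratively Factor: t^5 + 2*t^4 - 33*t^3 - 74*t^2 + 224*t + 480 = (t + 4)*(t^4 - 2*t^3 - 25*t^2 + 26*t + 120) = (t - 3)*(t + 4)*(t^3 + t^2 - 22*t - 40) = (t - 3)*(t + 2)*(t + 4)*(t^2 - t - 20) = (t - 3)*(t + 2)*(t + 4)^2*(t - 5)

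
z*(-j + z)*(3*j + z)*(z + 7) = -3*j^2*z^2 - 21*j^2*z + 2*j*z^3 + 14*j*z^2 + z^4 + 7*z^3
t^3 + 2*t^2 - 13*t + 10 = (t - 2)*(t - 1)*(t + 5)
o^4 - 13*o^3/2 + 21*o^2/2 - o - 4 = (o - 4)*(o - 2)*(o - 1)*(o + 1/2)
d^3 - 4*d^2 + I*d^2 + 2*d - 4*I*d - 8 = (d - 4)*(d - I)*(d + 2*I)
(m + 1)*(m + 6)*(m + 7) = m^3 + 14*m^2 + 55*m + 42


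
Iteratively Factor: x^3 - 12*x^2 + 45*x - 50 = (x - 5)*(x^2 - 7*x + 10) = (x - 5)^2*(x - 2)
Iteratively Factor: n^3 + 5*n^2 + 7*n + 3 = (n + 3)*(n^2 + 2*n + 1) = (n + 1)*(n + 3)*(n + 1)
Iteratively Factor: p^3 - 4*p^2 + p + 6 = (p + 1)*(p^2 - 5*p + 6) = (p - 3)*(p + 1)*(p - 2)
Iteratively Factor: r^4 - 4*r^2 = (r + 2)*(r^3 - 2*r^2) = r*(r + 2)*(r^2 - 2*r) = r^2*(r + 2)*(r - 2)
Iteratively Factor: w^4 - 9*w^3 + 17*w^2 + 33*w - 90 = (w - 3)*(w^3 - 6*w^2 - w + 30) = (w - 5)*(w - 3)*(w^2 - w - 6) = (w - 5)*(w - 3)*(w + 2)*(w - 3)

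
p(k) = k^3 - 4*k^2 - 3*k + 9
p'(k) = 3*k^2 - 8*k - 3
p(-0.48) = 9.41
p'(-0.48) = 1.53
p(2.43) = -7.56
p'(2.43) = -4.73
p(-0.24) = 9.48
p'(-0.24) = -0.91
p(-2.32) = -18.06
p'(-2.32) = 31.71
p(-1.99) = -8.75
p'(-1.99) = 24.80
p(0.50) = 6.62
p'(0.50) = -6.25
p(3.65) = -6.61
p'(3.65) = 7.77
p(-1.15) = 5.64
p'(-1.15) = 10.17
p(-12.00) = -2259.00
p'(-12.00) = 525.00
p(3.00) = -9.00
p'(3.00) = 0.00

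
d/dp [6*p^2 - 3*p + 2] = 12*p - 3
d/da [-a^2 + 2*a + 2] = 2 - 2*a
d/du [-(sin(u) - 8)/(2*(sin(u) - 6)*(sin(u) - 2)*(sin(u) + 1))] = (2*sin(u)^3 - 31*sin(u)^2 + 112*sin(u) - 44)*cos(u)/(2*(sin(u) - 6)^2*(sin(u) - 2)^2*(sin(u) + 1)^2)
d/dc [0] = 0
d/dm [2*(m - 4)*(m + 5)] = 4*m + 2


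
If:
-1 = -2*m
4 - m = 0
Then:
No Solution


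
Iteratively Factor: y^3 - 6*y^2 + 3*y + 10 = (y - 5)*(y^2 - y - 2) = (y - 5)*(y - 2)*(y + 1)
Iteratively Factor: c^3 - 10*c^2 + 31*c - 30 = (c - 5)*(c^2 - 5*c + 6) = (c - 5)*(c - 3)*(c - 2)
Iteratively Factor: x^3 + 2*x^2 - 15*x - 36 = (x - 4)*(x^2 + 6*x + 9) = (x - 4)*(x + 3)*(x + 3)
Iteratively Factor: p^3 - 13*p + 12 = (p - 1)*(p^2 + p - 12) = (p - 1)*(p + 4)*(p - 3)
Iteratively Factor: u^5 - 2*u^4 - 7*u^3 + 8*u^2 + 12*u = (u)*(u^4 - 2*u^3 - 7*u^2 + 8*u + 12) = u*(u - 3)*(u^3 + u^2 - 4*u - 4) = u*(u - 3)*(u + 2)*(u^2 - u - 2) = u*(u - 3)*(u + 1)*(u + 2)*(u - 2)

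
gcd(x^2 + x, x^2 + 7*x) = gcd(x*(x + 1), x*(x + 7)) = x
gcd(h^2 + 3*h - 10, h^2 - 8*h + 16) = 1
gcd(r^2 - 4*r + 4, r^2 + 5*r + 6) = 1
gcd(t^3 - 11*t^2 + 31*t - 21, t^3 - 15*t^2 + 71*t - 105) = t^2 - 10*t + 21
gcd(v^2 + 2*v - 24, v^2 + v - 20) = v - 4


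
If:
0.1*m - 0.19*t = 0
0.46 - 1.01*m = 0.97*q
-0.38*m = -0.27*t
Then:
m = 0.00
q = 0.47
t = 0.00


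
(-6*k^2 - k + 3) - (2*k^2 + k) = -8*k^2 - 2*k + 3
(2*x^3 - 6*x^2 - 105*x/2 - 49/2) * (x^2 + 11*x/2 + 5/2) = 2*x^5 + 5*x^4 - 161*x^3/2 - 1313*x^2/4 - 266*x - 245/4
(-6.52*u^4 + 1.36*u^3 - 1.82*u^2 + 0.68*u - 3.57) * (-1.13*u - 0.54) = 7.3676*u^5 + 1.984*u^4 + 1.3222*u^3 + 0.2144*u^2 + 3.6669*u + 1.9278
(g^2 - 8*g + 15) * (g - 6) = g^3 - 14*g^2 + 63*g - 90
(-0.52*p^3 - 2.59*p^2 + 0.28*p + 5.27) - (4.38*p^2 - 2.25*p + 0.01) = -0.52*p^3 - 6.97*p^2 + 2.53*p + 5.26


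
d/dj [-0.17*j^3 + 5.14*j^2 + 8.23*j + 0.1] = -0.51*j^2 + 10.28*j + 8.23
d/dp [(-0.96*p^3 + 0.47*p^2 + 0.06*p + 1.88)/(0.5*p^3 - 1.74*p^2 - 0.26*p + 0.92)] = (1.4354*p^4 + 0.4392*p^3 - 5.4874*p^2 + 7.4072*p + 0.544)/(0.25*p^6 - 1.74*p^5 + 2.7676*p^4 + 1.8248*p^3 - 3.134*p^2 - 0.4784*p + 0.8464)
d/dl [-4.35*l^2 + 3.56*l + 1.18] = 3.56 - 8.7*l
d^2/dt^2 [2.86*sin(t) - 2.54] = -2.86*sin(t)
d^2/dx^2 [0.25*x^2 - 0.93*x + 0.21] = 0.500000000000000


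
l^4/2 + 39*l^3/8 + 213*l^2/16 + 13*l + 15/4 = (l/2 + 1)*(l + 1/2)*(l + 5/4)*(l + 6)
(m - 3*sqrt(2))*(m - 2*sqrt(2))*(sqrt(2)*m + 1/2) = sqrt(2)*m^3 - 19*m^2/2 + 19*sqrt(2)*m/2 + 6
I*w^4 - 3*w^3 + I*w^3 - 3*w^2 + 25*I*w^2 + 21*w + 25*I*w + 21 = (w + 1)*(w - 3*I)*(w + 7*I)*(I*w + 1)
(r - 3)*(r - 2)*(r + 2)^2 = r^4 - r^3 - 10*r^2 + 4*r + 24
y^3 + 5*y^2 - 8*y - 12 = (y - 2)*(y + 1)*(y + 6)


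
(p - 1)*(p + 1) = p^2 - 1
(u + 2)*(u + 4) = u^2 + 6*u + 8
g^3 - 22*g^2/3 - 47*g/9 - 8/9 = (g - 8)*(g + 1/3)^2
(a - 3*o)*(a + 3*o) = a^2 - 9*o^2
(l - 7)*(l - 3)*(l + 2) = l^3 - 8*l^2 + l + 42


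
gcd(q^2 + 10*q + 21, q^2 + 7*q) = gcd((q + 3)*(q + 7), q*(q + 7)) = q + 7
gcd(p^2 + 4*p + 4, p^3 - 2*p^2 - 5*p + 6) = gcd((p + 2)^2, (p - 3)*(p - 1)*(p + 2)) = p + 2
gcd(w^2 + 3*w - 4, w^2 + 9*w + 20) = w + 4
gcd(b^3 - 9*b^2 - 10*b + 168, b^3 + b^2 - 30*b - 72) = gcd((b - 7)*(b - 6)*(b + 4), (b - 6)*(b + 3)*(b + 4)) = b^2 - 2*b - 24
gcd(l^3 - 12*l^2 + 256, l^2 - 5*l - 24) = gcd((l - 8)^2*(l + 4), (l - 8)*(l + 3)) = l - 8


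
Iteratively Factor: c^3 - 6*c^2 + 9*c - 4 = (c - 1)*(c^2 - 5*c + 4) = (c - 4)*(c - 1)*(c - 1)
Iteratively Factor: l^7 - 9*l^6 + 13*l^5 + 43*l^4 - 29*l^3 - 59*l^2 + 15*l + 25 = (l - 5)*(l^6 - 4*l^5 - 7*l^4 + 8*l^3 + 11*l^2 - 4*l - 5) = (l - 5)*(l - 1)*(l^5 - 3*l^4 - 10*l^3 - 2*l^2 + 9*l + 5) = (l - 5)*(l - 1)^2*(l^4 - 2*l^3 - 12*l^2 - 14*l - 5) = (l - 5)*(l - 1)^2*(l + 1)*(l^3 - 3*l^2 - 9*l - 5) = (l - 5)^2*(l - 1)^2*(l + 1)*(l^2 + 2*l + 1) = (l - 5)^2*(l - 1)^2*(l + 1)^2*(l + 1)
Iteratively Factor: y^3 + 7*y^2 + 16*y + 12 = (y + 2)*(y^2 + 5*y + 6) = (y + 2)^2*(y + 3)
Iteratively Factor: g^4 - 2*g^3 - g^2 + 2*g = (g + 1)*(g^3 - 3*g^2 + 2*g) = (g - 2)*(g + 1)*(g^2 - g) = (g - 2)*(g - 1)*(g + 1)*(g)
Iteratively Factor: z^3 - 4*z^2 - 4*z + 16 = (z - 4)*(z^2 - 4) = (z - 4)*(z + 2)*(z - 2)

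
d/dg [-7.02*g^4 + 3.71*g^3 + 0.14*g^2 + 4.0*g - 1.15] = -28.08*g^3 + 11.13*g^2 + 0.28*g + 4.0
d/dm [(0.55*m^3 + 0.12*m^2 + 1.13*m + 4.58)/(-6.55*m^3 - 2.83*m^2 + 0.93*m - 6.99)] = (-1.77635683940025e-15*m^5 - 0.7705*m^4 + 15.826*m^3 + 81.773*m^2 + 24.2452*m - 12.1581)/(42.9025*m^6 + 37.073*m^5 - 4.1741*m^4 + 86.3052*m^3 + 40.4283*m^2 - 13.0014*m + 48.8601)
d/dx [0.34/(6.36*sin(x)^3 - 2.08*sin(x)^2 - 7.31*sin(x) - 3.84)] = (-6.4872*sin(x)^2 + 1.4144*sin(x) + 2.4854)*cos(x)/(-6.36*sin(x)^3 + 2.08*sin(x)^2 + 7.31*sin(x) + 3.84)^2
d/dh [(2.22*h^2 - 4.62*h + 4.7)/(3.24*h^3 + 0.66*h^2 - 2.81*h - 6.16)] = (-7.1928*h^4 + 29.9376*h^3 - 48.873*h^2 - 33.5544*h + 41.6662)/(10.4976*h^6 + 4.2768*h^5 - 17.7732*h^4 - 43.626*h^3 - 0.235099999999999*h^2 + 34.6192*h + 37.9456)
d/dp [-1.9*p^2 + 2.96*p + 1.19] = 2.96 - 3.8*p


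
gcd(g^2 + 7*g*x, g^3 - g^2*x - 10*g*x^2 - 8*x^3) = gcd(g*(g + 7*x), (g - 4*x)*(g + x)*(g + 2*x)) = 1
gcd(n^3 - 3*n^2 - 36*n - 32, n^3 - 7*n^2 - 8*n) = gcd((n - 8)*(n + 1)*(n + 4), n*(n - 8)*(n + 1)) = n^2 - 7*n - 8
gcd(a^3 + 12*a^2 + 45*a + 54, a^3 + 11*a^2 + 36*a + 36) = a^2 + 9*a + 18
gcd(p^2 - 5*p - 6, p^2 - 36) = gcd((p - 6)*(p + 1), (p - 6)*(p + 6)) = p - 6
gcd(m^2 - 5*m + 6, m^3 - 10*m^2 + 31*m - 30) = m^2 - 5*m + 6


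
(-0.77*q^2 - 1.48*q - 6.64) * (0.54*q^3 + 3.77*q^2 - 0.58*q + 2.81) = -0.4158*q^5 - 3.7021*q^4 - 8.7186*q^3 - 26.3381*q^2 - 0.307600000000001*q - 18.6584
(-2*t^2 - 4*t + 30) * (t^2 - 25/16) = -2*t^4 - 4*t^3 + 265*t^2/8 + 25*t/4 - 375/8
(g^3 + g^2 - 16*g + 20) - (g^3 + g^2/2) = g^2/2 - 16*g + 20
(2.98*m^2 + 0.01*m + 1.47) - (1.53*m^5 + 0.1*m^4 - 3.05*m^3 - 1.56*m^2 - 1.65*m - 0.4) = -1.53*m^5 - 0.1*m^4 + 3.05*m^3 + 4.54*m^2 + 1.66*m + 1.87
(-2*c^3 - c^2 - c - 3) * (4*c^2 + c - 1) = -8*c^5 - 6*c^4 - 3*c^3 - 12*c^2 - 2*c + 3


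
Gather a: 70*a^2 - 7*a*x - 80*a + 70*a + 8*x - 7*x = 70*a^2 + a*(-7*x - 10) + x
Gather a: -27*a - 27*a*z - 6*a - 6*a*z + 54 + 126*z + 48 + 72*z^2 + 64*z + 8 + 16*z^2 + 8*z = a*(-33*z - 33) + 88*z^2 + 198*z + 110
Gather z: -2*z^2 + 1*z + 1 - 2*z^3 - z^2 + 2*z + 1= -2*z^3 - 3*z^2 + 3*z + 2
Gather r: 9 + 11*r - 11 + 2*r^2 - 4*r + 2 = 2*r^2 + 7*r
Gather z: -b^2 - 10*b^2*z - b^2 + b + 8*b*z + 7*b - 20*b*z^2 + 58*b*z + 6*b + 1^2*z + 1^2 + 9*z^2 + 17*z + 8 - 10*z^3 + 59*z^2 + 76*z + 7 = -2*b^2 + 14*b - 10*z^3 + z^2*(68 - 20*b) + z*(-10*b^2 + 66*b + 94) + 16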